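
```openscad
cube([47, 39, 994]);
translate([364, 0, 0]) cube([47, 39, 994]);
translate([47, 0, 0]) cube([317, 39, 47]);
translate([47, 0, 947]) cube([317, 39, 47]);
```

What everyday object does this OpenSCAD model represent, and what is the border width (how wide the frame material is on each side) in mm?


A picture frame. The border width is 47 mm.

Four thin pieces enclosing a rectangular opening — a picture frame. The two full-height stiles are 994 mm tall; the top rail sits at z = 947 and is 47 mm tall, so the border above the opening is 994 − 947 = 47 mm, matching the stile x-width.


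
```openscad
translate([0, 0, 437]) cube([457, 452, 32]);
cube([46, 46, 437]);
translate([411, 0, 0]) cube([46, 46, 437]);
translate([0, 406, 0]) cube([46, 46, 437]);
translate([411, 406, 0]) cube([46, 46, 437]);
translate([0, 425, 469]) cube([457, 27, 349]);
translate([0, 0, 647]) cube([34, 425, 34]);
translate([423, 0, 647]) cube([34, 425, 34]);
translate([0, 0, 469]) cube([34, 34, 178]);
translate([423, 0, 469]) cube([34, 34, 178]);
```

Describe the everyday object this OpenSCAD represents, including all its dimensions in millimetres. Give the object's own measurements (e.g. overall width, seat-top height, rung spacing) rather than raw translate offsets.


A chair. The seat is a 457×452×32 mm slab with its top at z = 469 mm, on four 46×46 mm corner legs (flush with the seat edges, standing on z = 0). A flat backrest 27 mm thick, 349 mm tall, spans the full seat width and rises from the seat top along its +y edge, rear face flush with the rear of the seat. Two armrests of 34×34 mm section run along each side from the seat's front edge to the front of the backrest, top faces 212 mm above the seat top and outer faces flush with the seat's x-edges; a 34×34 mm post under the front of each armrest stands on the seat at the front corner.


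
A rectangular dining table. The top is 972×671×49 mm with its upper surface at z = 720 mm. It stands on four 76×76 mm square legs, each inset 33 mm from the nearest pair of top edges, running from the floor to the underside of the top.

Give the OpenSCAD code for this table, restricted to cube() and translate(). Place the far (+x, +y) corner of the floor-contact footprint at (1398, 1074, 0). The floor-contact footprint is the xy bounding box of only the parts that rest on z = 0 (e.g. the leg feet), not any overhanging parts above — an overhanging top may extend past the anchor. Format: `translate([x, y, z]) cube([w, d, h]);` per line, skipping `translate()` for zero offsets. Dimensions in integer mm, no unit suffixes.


translate([459, 436, 671]) cube([972, 671, 49]);
translate([492, 469, 0]) cube([76, 76, 671]);
translate([1322, 469, 0]) cube([76, 76, 671]);
translate([492, 998, 0]) cube([76, 76, 671]);
translate([1322, 998, 0]) cube([76, 76, 671]);


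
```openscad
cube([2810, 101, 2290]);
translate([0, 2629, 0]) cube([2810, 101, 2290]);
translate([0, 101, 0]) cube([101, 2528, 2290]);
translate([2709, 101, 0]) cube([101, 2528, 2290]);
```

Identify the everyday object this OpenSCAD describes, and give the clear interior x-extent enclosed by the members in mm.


A house (or room) frame. The interior width is 2608 mm.

Four 2290 mm walls enclosing a rectangle with no floor or roof — a room or house frame. Outside width is 2810 mm and wall thickness is 101 mm, so the interior width is 2810 − 2 × 101 = 2608 mm.


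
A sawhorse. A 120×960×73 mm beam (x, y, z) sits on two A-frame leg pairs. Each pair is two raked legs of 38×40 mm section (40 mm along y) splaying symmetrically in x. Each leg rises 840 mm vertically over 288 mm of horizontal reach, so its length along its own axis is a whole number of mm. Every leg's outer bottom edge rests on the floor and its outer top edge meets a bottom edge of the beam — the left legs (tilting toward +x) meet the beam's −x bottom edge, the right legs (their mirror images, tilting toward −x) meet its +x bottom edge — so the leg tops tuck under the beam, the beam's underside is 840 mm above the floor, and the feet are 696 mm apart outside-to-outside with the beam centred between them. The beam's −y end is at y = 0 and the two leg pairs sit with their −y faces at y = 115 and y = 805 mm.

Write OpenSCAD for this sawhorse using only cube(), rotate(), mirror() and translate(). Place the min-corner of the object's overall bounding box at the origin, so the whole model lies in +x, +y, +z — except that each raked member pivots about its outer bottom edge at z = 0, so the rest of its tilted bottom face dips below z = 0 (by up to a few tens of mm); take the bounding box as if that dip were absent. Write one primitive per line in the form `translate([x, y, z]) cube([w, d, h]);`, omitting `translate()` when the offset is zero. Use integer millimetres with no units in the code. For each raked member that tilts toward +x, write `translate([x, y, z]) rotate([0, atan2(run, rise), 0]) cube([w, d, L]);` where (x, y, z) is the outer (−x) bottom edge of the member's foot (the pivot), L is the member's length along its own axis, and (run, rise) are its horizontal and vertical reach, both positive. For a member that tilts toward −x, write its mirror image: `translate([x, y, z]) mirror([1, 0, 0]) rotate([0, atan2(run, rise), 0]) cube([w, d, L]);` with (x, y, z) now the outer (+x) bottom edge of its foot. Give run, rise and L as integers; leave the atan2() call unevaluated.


translate([288, 0, 840]) cube([120, 960, 73]);
translate([0, 115, 0]) rotate([0, atan2(288, 840), 0]) cube([38, 40, 888]);
translate([696, 115, 0]) mirror([1, 0, 0]) rotate([0, atan2(288, 840), 0]) cube([38, 40, 888]);
translate([0, 805, 0]) rotate([0, atan2(288, 840), 0]) cube([38, 40, 888]);
translate([696, 805, 0]) mirror([1, 0, 0]) rotate([0, atan2(288, 840), 0]) cube([38, 40, 888]);


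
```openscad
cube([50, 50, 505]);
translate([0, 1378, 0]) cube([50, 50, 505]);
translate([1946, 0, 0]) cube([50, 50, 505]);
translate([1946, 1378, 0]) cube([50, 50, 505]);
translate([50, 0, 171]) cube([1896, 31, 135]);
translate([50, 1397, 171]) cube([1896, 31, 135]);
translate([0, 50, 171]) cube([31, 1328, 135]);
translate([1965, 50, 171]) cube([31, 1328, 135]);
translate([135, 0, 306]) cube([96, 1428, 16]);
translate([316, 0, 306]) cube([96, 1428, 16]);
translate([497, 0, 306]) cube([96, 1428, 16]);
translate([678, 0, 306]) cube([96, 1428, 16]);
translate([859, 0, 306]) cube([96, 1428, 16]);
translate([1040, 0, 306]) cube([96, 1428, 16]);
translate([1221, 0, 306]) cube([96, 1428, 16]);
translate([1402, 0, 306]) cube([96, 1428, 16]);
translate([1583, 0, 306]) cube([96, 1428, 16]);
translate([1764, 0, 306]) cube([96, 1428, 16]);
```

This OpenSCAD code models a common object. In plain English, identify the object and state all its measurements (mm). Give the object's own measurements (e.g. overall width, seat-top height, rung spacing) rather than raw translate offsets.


A bed frame 1996 mm long (x) by 1428 mm wide (y). Four 50×50 mm corner posts, 505 mm tall, at the corners of the footprint. Four rails of 31 mm thickness and 135 mm height run between adjacent posts with their undersides at z = 171 mm, their outer faces flush with the outside of the frame (the two x-running rails run between the posts' inner faces; the two y-running rails run between the posts' inner faces). 10 slats, each 96 mm wide (x) and 16 mm thick, lie across the top of the two x-running rails, running the full 1428 mm width of the frame in y; along x they sit between the end posts with a 85 mm gap after the −x posts and between neighbouring slats, leaving 86 mm before the +x posts.


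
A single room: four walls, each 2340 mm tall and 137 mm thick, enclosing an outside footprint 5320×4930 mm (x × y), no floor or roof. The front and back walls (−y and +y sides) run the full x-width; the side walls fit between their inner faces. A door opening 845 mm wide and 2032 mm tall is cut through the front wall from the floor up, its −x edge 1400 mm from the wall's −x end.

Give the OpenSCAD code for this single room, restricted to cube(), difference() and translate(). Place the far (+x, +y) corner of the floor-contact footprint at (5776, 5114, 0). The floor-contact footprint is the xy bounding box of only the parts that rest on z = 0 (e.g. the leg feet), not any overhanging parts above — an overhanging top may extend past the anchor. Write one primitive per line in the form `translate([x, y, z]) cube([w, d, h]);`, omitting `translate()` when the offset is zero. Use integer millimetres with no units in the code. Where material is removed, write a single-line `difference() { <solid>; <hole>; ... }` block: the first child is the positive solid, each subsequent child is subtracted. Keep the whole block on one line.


difference() { translate([456, 184, 0]) cube([5320, 137, 2340]); translate([1856, 184, 0]) cube([845, 137, 2032]); }
translate([456, 4977, 0]) cube([5320, 137, 2340]);
translate([456, 321, 0]) cube([137, 4656, 2340]);
translate([5639, 321, 0]) cube([137, 4656, 2340]);


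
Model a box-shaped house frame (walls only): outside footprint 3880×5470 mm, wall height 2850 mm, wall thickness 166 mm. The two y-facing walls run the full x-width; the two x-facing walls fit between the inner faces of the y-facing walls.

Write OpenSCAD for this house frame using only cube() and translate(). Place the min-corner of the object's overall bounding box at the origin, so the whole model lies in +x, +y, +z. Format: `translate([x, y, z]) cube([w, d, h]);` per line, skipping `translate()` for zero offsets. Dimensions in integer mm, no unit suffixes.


cube([3880, 166, 2850]);
translate([0, 5304, 0]) cube([3880, 166, 2850]);
translate([0, 166, 0]) cube([166, 5138, 2850]);
translate([3714, 166, 0]) cube([166, 5138, 2850]);


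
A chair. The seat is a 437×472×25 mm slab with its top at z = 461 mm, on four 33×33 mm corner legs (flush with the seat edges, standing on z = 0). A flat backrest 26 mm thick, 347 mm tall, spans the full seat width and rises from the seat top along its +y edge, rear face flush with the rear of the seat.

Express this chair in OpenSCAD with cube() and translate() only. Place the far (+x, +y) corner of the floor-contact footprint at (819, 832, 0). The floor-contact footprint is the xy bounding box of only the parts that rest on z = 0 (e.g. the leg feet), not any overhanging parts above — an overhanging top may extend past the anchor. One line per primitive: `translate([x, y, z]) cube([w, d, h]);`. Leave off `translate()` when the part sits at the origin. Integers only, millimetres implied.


// leg_h = 461 - 25 = 436
translate([382, 360, 436]) cube([437, 472, 25]);
translate([382, 360, 0]) cube([33, 33, 436]);
translate([786, 360, 0]) cube([33, 33, 436]);
translate([382, 799, 0]) cube([33, 33, 436]);
translate([786, 799, 0]) cube([33, 33, 436]);
translate([382, 806, 461]) cube([437, 26, 347]);


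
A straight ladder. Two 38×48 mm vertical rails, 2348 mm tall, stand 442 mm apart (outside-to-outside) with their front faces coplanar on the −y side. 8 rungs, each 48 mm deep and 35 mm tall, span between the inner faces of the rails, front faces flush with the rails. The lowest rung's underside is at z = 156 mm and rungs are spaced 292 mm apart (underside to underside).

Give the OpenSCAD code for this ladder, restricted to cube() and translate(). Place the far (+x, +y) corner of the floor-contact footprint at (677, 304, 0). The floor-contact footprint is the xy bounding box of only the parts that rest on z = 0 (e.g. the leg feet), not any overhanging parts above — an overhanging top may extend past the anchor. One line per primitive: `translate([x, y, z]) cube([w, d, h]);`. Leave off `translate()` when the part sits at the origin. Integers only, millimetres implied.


translate([235, 256, 0]) cube([38, 48, 2348]);
translate([639, 256, 0]) cube([38, 48, 2348]);
translate([273, 256, 156]) cube([366, 48, 35]);
translate([273, 256, 448]) cube([366, 48, 35]);
translate([273, 256, 740]) cube([366, 48, 35]);
translate([273, 256, 1032]) cube([366, 48, 35]);
translate([273, 256, 1324]) cube([366, 48, 35]);
translate([273, 256, 1616]) cube([366, 48, 35]);
translate([273, 256, 1908]) cube([366, 48, 35]);
translate([273, 256, 2200]) cube([366, 48, 35]);


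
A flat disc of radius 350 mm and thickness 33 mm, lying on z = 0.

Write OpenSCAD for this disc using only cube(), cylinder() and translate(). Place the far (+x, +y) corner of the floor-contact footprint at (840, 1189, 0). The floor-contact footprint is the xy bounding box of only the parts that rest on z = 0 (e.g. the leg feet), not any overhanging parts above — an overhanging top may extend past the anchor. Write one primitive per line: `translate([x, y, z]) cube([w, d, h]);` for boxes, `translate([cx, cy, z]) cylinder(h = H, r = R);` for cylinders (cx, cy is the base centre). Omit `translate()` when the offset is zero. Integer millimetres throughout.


translate([490, 839, 0]) cylinder(h = 33, r = 350);


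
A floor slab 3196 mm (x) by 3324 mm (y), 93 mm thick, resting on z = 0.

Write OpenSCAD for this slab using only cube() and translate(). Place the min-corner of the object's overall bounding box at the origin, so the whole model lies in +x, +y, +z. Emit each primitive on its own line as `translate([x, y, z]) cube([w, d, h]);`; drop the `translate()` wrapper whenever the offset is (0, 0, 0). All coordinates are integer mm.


cube([3196, 3324, 93]);


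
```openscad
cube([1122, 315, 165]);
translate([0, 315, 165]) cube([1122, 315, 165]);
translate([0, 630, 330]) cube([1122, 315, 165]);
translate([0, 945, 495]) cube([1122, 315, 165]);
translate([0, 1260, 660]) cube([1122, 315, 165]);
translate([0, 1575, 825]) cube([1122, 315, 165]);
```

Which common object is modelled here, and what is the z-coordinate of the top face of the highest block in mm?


A staircase. The total rise is 990 mm.

6 identical blocks, each offset up and back from the previous — a staircase. Each step is 165 mm tall and there are 6 of them, so the total rise is 6 × 165 = 990 mm.


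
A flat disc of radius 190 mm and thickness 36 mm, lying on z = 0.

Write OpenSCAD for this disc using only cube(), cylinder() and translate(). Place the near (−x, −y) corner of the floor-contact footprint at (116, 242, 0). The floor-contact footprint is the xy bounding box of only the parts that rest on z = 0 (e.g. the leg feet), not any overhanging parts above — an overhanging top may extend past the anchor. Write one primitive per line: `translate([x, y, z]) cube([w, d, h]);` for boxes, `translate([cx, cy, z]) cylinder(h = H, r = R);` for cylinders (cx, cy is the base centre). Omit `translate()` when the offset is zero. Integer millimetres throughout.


translate([306, 432, 0]) cylinder(h = 36, r = 190);


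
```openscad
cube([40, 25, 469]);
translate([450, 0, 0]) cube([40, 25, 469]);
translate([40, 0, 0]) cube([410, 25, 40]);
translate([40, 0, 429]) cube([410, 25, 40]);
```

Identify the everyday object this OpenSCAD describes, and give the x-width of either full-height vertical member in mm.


A picture frame. The border width is 40 mm.

Four thin pieces enclosing a rectangular opening — a picture frame. The two full-height stiles are 469 mm tall; the top rail sits at z = 429 and is 40 mm tall, so the border above the opening is 469 − 429 = 40 mm, matching the stile x-width.


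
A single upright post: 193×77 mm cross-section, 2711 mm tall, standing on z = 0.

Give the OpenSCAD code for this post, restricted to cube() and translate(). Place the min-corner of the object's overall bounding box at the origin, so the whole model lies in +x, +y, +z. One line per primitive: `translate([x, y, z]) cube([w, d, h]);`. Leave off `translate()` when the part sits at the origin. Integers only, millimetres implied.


cube([193, 77, 2711]);


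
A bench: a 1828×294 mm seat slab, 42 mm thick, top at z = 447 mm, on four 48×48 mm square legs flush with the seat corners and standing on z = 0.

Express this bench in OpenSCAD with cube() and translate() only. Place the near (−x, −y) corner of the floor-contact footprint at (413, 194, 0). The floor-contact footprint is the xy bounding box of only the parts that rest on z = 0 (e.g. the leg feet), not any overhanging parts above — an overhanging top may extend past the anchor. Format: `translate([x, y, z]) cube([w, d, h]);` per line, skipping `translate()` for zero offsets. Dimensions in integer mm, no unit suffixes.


translate([413, 194, 405]) cube([1828, 294, 42]);
translate([413, 194, 0]) cube([48, 48, 405]);
translate([413, 440, 0]) cube([48, 48, 405]);
translate([2193, 194, 0]) cube([48, 48, 405]);
translate([2193, 440, 0]) cube([48, 48, 405]);


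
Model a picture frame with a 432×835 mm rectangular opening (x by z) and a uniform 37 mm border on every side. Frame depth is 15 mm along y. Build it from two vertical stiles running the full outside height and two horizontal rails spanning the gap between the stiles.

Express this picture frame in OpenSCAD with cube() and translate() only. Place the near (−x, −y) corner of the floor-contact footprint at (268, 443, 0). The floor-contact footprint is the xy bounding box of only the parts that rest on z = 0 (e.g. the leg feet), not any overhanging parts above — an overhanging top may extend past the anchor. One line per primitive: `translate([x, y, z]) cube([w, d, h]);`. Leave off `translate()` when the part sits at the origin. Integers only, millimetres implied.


translate([268, 443, 0]) cube([37, 15, 909]);
translate([737, 443, 0]) cube([37, 15, 909]);
translate([305, 443, 0]) cube([432, 15, 37]);
translate([305, 443, 872]) cube([432, 15, 37]);


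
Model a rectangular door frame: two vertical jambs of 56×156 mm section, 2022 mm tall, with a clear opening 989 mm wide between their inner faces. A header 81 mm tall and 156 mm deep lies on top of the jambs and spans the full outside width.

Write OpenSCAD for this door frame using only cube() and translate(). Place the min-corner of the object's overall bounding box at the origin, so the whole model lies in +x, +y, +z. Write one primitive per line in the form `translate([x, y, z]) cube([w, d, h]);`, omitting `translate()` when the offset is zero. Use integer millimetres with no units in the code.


cube([56, 156, 2022]);
translate([1045, 0, 0]) cube([56, 156, 2022]);
translate([0, 0, 2022]) cube([1101, 156, 81]);


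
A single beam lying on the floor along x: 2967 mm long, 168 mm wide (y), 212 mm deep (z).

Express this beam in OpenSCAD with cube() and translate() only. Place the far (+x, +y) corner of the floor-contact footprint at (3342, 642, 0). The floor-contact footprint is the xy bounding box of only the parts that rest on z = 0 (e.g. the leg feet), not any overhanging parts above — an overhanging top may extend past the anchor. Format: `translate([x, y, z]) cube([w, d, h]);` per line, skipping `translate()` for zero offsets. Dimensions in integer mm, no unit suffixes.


translate([375, 474, 0]) cube([2967, 168, 212]);


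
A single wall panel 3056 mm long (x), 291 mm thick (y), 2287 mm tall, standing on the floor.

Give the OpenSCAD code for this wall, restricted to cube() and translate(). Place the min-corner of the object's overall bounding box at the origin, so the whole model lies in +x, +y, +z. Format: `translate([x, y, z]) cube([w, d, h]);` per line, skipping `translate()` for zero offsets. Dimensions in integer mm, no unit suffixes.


cube([3056, 291, 2287]);


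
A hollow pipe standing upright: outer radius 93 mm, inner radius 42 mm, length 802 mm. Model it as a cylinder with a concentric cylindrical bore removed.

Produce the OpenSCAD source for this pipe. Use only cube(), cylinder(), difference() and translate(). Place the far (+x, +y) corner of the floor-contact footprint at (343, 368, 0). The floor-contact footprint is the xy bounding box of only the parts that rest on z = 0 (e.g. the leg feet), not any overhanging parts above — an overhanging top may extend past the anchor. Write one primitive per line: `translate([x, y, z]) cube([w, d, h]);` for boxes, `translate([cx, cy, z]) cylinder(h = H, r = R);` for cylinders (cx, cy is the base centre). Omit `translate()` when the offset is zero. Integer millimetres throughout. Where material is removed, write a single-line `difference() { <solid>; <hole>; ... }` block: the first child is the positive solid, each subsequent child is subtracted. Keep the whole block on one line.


difference() { translate([250, 275, 0]) cylinder(h = 802, r = 93); translate([250, 275, 0]) cylinder(h = 802, r = 42); }


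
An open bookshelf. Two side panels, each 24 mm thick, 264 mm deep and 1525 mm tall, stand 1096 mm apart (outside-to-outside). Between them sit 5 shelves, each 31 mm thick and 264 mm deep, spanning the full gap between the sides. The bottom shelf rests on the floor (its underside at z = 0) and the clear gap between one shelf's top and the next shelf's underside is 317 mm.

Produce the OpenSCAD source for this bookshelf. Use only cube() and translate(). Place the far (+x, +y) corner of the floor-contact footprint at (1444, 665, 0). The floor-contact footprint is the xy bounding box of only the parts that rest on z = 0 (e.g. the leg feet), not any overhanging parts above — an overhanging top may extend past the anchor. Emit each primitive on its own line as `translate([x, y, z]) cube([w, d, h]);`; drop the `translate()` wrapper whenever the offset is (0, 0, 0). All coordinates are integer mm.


translate([348, 401, 0]) cube([24, 264, 1525]);
translate([1420, 401, 0]) cube([24, 264, 1525]);
translate([372, 401, 0]) cube([1048, 264, 31]);
translate([372, 401, 348]) cube([1048, 264, 31]);
translate([372, 401, 696]) cube([1048, 264, 31]);
translate([372, 401, 1044]) cube([1048, 264, 31]);
translate([372, 401, 1392]) cube([1048, 264, 31]);


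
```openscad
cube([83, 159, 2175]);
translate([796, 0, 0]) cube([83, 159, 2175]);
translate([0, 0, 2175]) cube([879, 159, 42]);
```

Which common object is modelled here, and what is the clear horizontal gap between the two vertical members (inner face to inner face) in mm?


A door frame. The clear opening width is 713 mm.

Two 2175 mm tall posts with a header on top — a door frame. The left jamb is 83 mm wide at x = 0; the right jamb starts at x = 796. The clear opening is 796 − 83 = 713 mm.


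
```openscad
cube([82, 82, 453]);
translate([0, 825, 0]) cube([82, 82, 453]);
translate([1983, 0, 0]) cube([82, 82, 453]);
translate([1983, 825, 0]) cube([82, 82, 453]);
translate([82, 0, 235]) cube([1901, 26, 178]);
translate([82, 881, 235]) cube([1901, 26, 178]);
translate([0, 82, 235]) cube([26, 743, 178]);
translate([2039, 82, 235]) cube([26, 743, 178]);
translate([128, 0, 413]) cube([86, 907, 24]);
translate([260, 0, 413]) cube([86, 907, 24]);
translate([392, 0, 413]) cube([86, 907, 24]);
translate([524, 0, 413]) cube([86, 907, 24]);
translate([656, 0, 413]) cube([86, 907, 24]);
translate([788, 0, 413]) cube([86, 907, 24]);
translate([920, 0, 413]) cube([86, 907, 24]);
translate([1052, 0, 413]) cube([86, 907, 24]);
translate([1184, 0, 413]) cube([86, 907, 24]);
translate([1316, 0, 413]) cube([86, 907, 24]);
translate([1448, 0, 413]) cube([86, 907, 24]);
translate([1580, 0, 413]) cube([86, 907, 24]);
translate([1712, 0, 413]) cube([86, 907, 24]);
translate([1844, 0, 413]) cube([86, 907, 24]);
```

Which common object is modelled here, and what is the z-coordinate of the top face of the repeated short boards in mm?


A bed frame. The slat-top height is 437 mm.

Four posts, four rails, and a row of slats — a bed frame. Slats sit on the rails at z = 235 + 178 = 413; with slat thickness 24, the top is 437 mm.


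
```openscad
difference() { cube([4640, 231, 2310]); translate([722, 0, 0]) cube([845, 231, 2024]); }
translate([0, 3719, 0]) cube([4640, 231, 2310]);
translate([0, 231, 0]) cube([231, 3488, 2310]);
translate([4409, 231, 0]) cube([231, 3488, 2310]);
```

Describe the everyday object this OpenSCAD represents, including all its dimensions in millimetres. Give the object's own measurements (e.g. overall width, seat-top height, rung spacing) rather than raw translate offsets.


A single room: four walls, each 2310 mm tall and 231 mm thick, enclosing an outside footprint 4640×3950 mm (x × y), no floor or roof. The front and back walls (−y and +y sides) run the full x-width; the side walls fit between their inner faces. A door opening 845 mm wide and 2024 mm tall is cut through the front wall from the floor up, its −x edge 722 mm from the wall's −x end.


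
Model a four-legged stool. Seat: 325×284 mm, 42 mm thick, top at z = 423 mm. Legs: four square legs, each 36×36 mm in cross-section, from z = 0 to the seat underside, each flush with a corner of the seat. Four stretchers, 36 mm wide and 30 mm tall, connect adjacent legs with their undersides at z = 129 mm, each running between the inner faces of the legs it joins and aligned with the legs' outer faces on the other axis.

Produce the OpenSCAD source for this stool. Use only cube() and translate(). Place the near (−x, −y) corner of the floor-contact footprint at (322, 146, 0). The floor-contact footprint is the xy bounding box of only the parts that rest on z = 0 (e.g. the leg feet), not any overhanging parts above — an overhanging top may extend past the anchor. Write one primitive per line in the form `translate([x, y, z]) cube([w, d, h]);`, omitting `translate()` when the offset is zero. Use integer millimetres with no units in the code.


translate([322, 146, 381]) cube([325, 284, 42]);
translate([322, 146, 0]) cube([36, 36, 381]);
translate([611, 146, 0]) cube([36, 36, 381]);
translate([322, 394, 0]) cube([36, 36, 381]);
translate([611, 394, 0]) cube([36, 36, 381]);
translate([358, 146, 129]) cube([253, 36, 30]);
translate([358, 394, 129]) cube([253, 36, 30]);
translate([322, 182, 129]) cube([36, 212, 30]);
translate([611, 182, 129]) cube([36, 212, 30]);


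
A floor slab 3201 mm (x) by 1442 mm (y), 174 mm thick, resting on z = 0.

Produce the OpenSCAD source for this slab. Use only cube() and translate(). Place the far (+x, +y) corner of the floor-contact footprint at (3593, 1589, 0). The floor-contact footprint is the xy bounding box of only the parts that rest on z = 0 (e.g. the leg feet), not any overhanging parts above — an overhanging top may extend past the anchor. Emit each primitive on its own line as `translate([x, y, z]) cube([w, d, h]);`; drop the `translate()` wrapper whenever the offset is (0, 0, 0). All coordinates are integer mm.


translate([392, 147, 0]) cube([3201, 1442, 174]);


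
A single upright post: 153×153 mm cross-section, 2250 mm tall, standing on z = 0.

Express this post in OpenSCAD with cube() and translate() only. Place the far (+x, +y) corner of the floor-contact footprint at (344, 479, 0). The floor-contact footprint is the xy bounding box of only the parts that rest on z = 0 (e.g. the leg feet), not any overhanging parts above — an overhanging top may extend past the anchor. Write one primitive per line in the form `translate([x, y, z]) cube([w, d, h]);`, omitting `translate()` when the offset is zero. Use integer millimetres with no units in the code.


translate([191, 326, 0]) cube([153, 153, 2250]);


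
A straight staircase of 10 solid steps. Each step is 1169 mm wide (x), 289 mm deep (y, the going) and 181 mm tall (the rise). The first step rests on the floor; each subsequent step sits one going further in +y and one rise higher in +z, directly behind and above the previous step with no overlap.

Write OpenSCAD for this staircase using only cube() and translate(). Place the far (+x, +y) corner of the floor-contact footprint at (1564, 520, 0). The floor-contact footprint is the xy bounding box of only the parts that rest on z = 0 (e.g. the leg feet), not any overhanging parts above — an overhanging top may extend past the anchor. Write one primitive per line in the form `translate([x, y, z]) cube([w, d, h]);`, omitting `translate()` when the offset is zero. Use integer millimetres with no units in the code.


translate([395, 231, 0]) cube([1169, 289, 181]);
translate([395, 520, 181]) cube([1169, 289, 181]);
translate([395, 809, 362]) cube([1169, 289, 181]);
translate([395, 1098, 543]) cube([1169, 289, 181]);
translate([395, 1387, 724]) cube([1169, 289, 181]);
translate([395, 1676, 905]) cube([1169, 289, 181]);
translate([395, 1965, 1086]) cube([1169, 289, 181]);
translate([395, 2254, 1267]) cube([1169, 289, 181]);
translate([395, 2543, 1448]) cube([1169, 289, 181]);
translate([395, 2832, 1629]) cube([1169, 289, 181]);


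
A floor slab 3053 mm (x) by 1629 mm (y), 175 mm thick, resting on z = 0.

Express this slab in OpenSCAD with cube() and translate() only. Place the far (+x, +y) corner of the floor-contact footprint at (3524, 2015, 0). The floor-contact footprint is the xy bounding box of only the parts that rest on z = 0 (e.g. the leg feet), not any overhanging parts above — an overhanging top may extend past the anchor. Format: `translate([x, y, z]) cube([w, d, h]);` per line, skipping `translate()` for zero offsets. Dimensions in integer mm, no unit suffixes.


translate([471, 386, 0]) cube([3053, 1629, 175]);


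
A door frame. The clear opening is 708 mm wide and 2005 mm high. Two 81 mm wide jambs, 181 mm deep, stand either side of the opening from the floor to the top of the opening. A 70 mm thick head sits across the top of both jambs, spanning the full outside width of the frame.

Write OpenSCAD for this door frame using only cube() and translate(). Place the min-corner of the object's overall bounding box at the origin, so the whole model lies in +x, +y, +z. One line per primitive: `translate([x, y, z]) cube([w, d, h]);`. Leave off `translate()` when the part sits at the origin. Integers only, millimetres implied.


cube([81, 181, 2005]);
translate([789, 0, 0]) cube([81, 181, 2005]);
translate([0, 0, 2005]) cube([870, 181, 70]);


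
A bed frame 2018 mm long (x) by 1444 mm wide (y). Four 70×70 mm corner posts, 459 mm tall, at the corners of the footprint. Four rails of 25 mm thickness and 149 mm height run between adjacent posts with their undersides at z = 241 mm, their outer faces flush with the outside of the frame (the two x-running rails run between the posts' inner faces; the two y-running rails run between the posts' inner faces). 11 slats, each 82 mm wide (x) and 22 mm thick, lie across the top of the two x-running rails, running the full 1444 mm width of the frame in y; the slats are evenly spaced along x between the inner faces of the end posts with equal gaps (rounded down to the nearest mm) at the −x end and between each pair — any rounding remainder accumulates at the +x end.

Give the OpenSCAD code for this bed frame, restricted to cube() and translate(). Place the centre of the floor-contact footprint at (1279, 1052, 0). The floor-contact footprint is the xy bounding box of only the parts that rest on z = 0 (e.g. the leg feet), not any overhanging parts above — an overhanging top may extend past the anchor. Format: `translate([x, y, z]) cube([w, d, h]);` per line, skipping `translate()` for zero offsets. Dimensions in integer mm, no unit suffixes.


// slat z = rail_z + rail_h = 241 + 149 = 390
// slat gap = ⌊(1878 − 11·82) / 12⌋ = 81
translate([270, 330, 0]) cube([70, 70, 459]);
translate([270, 1704, 0]) cube([70, 70, 459]);
translate([2218, 330, 0]) cube([70, 70, 459]);
translate([2218, 1704, 0]) cube([70, 70, 459]);
translate([340, 330, 241]) cube([1878, 25, 149]);
translate([340, 1749, 241]) cube([1878, 25, 149]);
translate([270, 400, 241]) cube([25, 1304, 149]);
translate([2263, 400, 241]) cube([25, 1304, 149]);
translate([421, 330, 390]) cube([82, 1444, 22]);
translate([584, 330, 390]) cube([82, 1444, 22]);
translate([747, 330, 390]) cube([82, 1444, 22]);
translate([910, 330, 390]) cube([82, 1444, 22]);
translate([1073, 330, 390]) cube([82, 1444, 22]);
translate([1236, 330, 390]) cube([82, 1444, 22]);
translate([1399, 330, 390]) cube([82, 1444, 22]);
translate([1562, 330, 390]) cube([82, 1444, 22]);
translate([1725, 330, 390]) cube([82, 1444, 22]);
translate([1888, 330, 390]) cube([82, 1444, 22]);
translate([2051, 330, 390]) cube([82, 1444, 22]);


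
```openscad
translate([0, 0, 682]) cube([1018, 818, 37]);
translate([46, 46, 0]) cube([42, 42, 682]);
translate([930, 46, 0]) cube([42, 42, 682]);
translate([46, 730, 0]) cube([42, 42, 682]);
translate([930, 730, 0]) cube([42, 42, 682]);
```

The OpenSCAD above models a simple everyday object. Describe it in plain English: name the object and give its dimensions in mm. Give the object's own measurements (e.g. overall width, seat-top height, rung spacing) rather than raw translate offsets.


A table: top 1018 mm (x) × 818 mm (y), 37 mm thick, upper face at z = 719 mm, on four 42×42 mm square legs, each inset 46 mm from the nearest pair of top edges from z = 0 to the bottom of the top.


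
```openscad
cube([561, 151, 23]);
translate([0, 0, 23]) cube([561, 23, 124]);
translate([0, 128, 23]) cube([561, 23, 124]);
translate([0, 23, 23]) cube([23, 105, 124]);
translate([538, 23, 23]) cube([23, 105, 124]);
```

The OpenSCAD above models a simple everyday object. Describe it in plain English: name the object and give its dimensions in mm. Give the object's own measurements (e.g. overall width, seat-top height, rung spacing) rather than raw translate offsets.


An open-topped rectangular box: outside dimensions 561×151×147 mm, with a uniform wall and base thickness of 23 mm. The base is a full 561×151 slab on the floor; four walls sit on top of the base. The front and back walls (the −y and +y sides) span the full width; the two side walls fit between them.


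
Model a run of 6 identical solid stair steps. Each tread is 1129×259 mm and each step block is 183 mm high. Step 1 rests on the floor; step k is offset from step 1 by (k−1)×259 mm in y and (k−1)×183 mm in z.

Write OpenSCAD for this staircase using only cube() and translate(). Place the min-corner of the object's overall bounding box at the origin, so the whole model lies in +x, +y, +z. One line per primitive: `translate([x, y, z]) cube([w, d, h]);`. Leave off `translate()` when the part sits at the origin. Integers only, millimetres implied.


cube([1129, 259, 183]);
translate([0, 259, 183]) cube([1129, 259, 183]);
translate([0, 518, 366]) cube([1129, 259, 183]);
translate([0, 777, 549]) cube([1129, 259, 183]);
translate([0, 1036, 732]) cube([1129, 259, 183]);
translate([0, 1295, 915]) cube([1129, 259, 183]);


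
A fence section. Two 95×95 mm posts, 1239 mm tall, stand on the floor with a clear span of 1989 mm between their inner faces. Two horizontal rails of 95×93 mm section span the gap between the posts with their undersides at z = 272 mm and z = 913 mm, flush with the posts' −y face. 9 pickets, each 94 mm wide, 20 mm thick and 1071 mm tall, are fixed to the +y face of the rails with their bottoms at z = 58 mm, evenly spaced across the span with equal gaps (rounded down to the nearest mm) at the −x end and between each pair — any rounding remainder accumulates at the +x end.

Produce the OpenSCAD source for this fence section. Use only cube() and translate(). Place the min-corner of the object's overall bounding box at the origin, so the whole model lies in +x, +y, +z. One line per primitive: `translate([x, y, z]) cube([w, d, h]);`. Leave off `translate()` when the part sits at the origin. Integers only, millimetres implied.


cube([95, 95, 1239]);
translate([2084, 0, 0]) cube([95, 95, 1239]);
translate([95, 0, 272]) cube([1989, 95, 93]);
translate([95, 0, 913]) cube([1989, 95, 93]);
translate([209, 95, 58]) cube([94, 20, 1071]);
translate([417, 95, 58]) cube([94, 20, 1071]);
translate([625, 95, 58]) cube([94, 20, 1071]);
translate([833, 95, 58]) cube([94, 20, 1071]);
translate([1041, 95, 58]) cube([94, 20, 1071]);
translate([1249, 95, 58]) cube([94, 20, 1071]);
translate([1457, 95, 58]) cube([94, 20, 1071]);
translate([1665, 95, 58]) cube([94, 20, 1071]);
translate([1873, 95, 58]) cube([94, 20, 1071]);


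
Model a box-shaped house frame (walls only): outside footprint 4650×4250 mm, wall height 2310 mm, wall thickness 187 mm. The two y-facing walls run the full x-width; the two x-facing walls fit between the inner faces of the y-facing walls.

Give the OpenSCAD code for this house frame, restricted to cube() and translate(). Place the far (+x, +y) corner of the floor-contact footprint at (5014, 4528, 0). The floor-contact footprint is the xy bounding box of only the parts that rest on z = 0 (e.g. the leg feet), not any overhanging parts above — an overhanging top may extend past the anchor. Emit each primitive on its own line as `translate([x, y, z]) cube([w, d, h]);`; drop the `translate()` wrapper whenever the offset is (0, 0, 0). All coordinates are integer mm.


translate([364, 278, 0]) cube([4650, 187, 2310]);
translate([364, 4341, 0]) cube([4650, 187, 2310]);
translate([364, 465, 0]) cube([187, 3876, 2310]);
translate([4827, 465, 0]) cube([187, 3876, 2310]);


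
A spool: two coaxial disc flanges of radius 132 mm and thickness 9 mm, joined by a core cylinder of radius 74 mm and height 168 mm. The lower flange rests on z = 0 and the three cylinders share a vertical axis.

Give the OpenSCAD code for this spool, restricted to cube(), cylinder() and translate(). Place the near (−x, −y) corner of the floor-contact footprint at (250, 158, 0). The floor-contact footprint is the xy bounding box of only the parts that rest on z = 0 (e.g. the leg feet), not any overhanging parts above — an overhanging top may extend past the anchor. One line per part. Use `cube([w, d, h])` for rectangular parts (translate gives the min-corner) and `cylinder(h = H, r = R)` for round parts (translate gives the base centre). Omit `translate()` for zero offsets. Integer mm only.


translate([382, 290, 0]) cylinder(h = 9, r = 132);
translate([382, 290, 9]) cylinder(h = 168, r = 74);
translate([382, 290, 177]) cylinder(h = 9, r = 132);


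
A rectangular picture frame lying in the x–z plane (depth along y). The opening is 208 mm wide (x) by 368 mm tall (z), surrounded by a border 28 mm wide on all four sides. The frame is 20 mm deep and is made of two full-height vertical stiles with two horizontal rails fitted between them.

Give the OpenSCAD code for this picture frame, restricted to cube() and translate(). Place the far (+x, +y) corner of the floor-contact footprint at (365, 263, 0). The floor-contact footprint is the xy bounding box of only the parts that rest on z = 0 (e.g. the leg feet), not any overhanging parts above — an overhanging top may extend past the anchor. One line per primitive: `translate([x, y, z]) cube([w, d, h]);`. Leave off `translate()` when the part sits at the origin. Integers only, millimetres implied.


translate([101, 243, 0]) cube([28, 20, 424]);
translate([337, 243, 0]) cube([28, 20, 424]);
translate([129, 243, 0]) cube([208, 20, 28]);
translate([129, 243, 396]) cube([208, 20, 28]);


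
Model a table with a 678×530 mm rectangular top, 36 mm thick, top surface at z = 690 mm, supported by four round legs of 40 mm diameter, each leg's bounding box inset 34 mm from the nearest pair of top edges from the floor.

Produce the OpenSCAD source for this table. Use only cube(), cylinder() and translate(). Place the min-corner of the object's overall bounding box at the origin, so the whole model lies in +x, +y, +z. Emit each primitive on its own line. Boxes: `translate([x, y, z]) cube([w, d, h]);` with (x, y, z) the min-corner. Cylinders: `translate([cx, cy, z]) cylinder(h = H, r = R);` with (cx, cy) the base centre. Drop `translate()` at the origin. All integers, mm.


// leg_h = 690 - 36 = 654
translate([0, 0, 654]) cube([678, 530, 36]);
translate([54, 54, 0]) cylinder(h = 654, r = 20);
translate([624, 54, 0]) cylinder(h = 654, r = 20);
translate([54, 476, 0]) cylinder(h = 654, r = 20);
translate([624, 476, 0]) cylinder(h = 654, r = 20);


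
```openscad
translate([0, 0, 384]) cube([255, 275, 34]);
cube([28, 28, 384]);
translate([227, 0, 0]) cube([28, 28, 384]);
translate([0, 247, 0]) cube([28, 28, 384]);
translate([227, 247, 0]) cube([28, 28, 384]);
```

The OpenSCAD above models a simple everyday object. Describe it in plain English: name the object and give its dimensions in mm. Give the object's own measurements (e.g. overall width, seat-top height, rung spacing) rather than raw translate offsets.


A simple wooden stool: a rectangular seat 255 mm (x) by 275 mm (y), 34 mm thick, top face at z = 418 mm, on four square legs, each 28×28 mm in cross-section. The legs rest on z = 0, each flush with a corner of the seat.
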